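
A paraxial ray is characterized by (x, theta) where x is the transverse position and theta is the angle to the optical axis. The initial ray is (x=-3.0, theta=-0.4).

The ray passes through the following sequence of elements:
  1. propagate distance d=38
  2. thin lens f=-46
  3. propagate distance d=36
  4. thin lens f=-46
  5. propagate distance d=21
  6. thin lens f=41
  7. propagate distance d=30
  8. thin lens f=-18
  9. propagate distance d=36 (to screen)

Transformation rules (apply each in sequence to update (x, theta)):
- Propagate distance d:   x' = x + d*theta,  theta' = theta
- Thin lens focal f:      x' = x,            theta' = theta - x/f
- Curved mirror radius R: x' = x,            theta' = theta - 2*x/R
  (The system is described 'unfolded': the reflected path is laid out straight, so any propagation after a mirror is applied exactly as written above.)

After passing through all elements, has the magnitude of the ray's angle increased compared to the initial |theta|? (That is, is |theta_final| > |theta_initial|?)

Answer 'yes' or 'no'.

Answer: yes

Derivation:
Initial: x=-3.0000 theta=-0.4000
After 1 (propagate distance d=38): x=-18.2000 theta=-0.4000
After 2 (thin lens f=-46): x=-18.2000 theta=-183/230 (≈-0.7957)
After 3 (propagate distance d=36): x=-5387/115 (≈-46.8435) theta=-183/230 (≈-0.7957)
After 4 (thin lens f=-46): x=-5387/115 (≈-46.8435) theta=-4798/2645 (≈-1.8140)
After 5 (propagate distance d=21): x=-224659/2645 (≈-84.9372) theta=-4798/2645 (≈-1.8140)
After 6 (thin lens f=41): x=-224659/2645 (≈-84.9372) theta=27941/108445 (≈0.2577)
After 7 (propagate distance d=30): x=-8372789/108445 (≈-77.2077) theta=27941/108445 (≈0.2577)
After 8 (thin lens f=-18): x=-8372789/108445 (≈-77.2077) theta=-7869851/1952010 (≈-4.0317)
After 9 (propagate distance d=36 (to screen)): x=-24112491/108445 (≈-222.3477) theta=-7869851/1952010 (≈-4.0317)
|theta_initial|=0.4000 |theta_final|=7869851/1952010 (≈4.0317) -> increased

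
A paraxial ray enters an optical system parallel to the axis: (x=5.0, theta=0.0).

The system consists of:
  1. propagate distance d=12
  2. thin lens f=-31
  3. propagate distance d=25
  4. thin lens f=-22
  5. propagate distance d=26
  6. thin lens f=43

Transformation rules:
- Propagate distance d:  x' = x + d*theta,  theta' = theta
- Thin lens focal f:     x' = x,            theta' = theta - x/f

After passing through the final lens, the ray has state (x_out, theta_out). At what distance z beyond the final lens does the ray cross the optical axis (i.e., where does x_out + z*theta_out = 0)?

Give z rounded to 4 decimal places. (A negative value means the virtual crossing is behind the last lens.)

Answer: -1491.2766

Derivation:
Initial: x=5.0000 theta=0.0000
After 1 (propagate distance d=12): x=5.0000 theta=0.0000
After 2 (thin lens f=-31): x=5.0000 theta=5/31 (≈0.1613)
After 3 (propagate distance d=25): x=280/31 (≈9.0323) theta=5/31 (≈0.1613)
After 4 (thin lens f=-22): x=280/31 (≈9.0323) theta=195/341 (≈0.5718)
After 5 (propagate distance d=26): x=8150/341 (≈23.9003) theta=195/341 (≈0.5718)
After 6 (thin lens f=43): x=8150/341 (≈23.9003) theta=235/14663 (≈0.0160)
z_focus = -x_out/theta_out = -(8150/341)/(235/14663) = -70090/47 ≈ -1491.2766
Rounded to 4 decimal places: z = -1491.2766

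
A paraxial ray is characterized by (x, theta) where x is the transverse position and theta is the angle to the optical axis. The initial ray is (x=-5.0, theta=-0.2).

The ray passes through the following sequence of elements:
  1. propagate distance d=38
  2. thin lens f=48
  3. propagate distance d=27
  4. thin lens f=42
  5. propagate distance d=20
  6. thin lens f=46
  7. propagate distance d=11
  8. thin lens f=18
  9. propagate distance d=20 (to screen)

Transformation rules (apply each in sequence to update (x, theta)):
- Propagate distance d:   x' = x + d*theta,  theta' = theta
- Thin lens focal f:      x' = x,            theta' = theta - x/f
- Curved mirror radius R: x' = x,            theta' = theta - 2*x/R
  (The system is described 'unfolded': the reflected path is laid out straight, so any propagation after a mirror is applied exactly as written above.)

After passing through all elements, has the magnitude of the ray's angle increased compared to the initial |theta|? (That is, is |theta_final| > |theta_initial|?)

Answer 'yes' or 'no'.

Initial: x=-5.0000 theta=-0.2000
After 1 (propagate distance d=38): x=-12.6000 theta=-0.2000
After 2 (thin lens f=48): x=-12.6000 theta=0.0625
After 3 (propagate distance d=27): x=-10.9125 theta=0.0625
After 4 (thin lens f=42): x=-10.9125 theta=361/1120 (≈0.3223)
After 5 (propagate distance d=20): x=-2501/560 (≈-4.4661) theta=361/1120 (≈0.3223)
After 6 (thin lens f=46): x=-2501/560 (≈-4.4661) theta=2701/6440 (≈0.4194)
After 7 (propagate distance d=11): x=1899/12880 (≈0.1474) theta=2701/6440 (≈0.4194)
After 8 (thin lens f=18): x=1899/12880 (≈0.1474) theta=10593/25760 (≈0.4112)
After 9 (propagate distance d=20 (to screen)): x=107829/12880 (≈8.3718) theta=10593/25760 (≈0.4112)
|theta_initial|=0.2000 |theta_final|=10593/25760 (≈0.4112) -> increased

Answer: yes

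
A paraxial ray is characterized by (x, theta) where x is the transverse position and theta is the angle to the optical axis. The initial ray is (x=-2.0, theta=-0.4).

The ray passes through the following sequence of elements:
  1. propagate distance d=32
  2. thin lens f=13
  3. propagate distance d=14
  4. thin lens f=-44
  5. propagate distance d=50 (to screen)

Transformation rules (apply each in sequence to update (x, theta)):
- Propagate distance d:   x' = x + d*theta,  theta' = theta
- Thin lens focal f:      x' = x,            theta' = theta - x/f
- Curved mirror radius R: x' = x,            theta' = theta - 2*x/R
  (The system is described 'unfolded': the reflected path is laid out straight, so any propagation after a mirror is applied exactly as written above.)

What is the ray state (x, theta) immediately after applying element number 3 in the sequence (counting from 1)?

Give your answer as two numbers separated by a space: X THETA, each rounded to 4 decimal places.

Answer: -4.4615 0.7385

Derivation:
Initial: x=-2.0000 theta=-0.4000
After 1 (propagate distance d=32): x=-14.8000 theta=-0.4000
After 2 (thin lens f=13): x=-14.8000 theta=48/65 (≈0.7385)
After 3 (propagate distance d=14): x=-58/13 (≈-4.4615) theta=48/65 (≈0.7385)
Rounded to 4 decimal places: x = -4.4615, theta = 0.7385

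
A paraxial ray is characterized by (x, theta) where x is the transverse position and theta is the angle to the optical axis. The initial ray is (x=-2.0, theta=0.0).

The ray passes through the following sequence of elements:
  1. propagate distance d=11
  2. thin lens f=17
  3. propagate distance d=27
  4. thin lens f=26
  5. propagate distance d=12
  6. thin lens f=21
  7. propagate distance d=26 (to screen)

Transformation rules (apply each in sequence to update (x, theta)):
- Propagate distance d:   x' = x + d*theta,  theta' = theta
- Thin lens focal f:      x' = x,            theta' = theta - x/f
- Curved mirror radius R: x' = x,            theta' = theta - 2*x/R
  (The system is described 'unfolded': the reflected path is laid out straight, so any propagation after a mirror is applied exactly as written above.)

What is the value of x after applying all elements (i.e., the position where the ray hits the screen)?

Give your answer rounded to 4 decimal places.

Initial: x=-2.0000 theta=0.0000
After 1 (propagate distance d=11): x=-2.0000 theta=0.0000
After 2 (thin lens f=17): x=-2.0000 theta=2/17 (≈0.1176)
After 3 (propagate distance d=27): x=20/17 (≈1.1765) theta=2/17 (≈0.1176)
After 4 (thin lens f=26): x=20/17 (≈1.1765) theta=16/221 (≈0.0724)
After 5 (propagate distance d=12): x=452/221 (≈2.0452) theta=16/221 (≈0.0724)
After 6 (thin lens f=21): x=452/221 (≈2.0452) theta=-116/4641 (≈-0.0250)
After 7 (propagate distance d=26 (to screen)): x=6476/4641 (≈1.3954) theta=-116/4641 (≈-0.0250)
Rounded to 4 decimal places: x = 1.3954

Answer: 1.3954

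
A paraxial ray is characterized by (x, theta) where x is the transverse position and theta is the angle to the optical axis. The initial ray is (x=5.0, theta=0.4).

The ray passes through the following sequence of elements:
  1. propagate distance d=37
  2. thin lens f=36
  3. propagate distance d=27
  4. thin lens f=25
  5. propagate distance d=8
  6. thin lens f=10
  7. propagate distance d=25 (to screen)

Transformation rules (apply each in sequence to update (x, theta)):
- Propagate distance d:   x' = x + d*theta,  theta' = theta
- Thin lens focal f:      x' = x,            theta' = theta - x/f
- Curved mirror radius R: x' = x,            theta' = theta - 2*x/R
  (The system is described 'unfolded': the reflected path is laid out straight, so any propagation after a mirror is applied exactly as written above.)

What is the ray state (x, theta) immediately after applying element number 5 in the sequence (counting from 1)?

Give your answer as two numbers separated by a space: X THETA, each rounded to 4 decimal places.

Answer: 9.5100 -0.7800

Derivation:
Initial: x=5.0000 theta=0.4000
After 1 (propagate distance d=37): x=19.8000 theta=0.4000
After 2 (thin lens f=36): x=19.8000 theta=-0.1500
After 3 (propagate distance d=27): x=15.7500 theta=-0.1500
After 4 (thin lens f=25): x=15.7500 theta=-0.7800
After 5 (propagate distance d=8): x=9.5100 theta=-0.7800
Rounded to 4 decimal places: x = 9.5100, theta = -0.7800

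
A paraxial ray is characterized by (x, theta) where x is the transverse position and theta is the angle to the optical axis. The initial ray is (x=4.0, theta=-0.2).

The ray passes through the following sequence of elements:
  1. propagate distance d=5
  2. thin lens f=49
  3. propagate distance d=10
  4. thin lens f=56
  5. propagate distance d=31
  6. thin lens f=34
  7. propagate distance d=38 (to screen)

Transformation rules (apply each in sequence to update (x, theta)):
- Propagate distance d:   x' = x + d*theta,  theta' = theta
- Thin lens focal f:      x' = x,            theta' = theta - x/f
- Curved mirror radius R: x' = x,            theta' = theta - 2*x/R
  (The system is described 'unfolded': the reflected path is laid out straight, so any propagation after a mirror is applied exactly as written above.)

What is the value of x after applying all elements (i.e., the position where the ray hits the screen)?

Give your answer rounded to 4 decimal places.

Initial: x=4.0000 theta=-0.2000
After 1 (propagate distance d=5): x=3.0000 theta=-0.2000
After 2 (thin lens f=49): x=3.0000 theta=-64/245 (≈-0.2612)
After 3 (propagate distance d=10): x=19/49 (≈0.3878) theta=-64/245 (≈-0.2612)
After 4 (thin lens f=56): x=19/49 (≈0.3878) theta=-3679/13720 (≈-0.2681)
After 5 (propagate distance d=31): x=-108729/13720 (≈-7.9249) theta=-3679/13720 (≈-0.2681)
After 6 (thin lens f=34): x=-108729/13720 (≈-7.9249) theta=-16357/466480 (≈-0.0351)
After 7 (propagate distance d=38 (to screen)): x=-269897/29155 (≈-9.2573) theta=-16357/466480 (≈-0.0351)
Rounded to 4 decimal places: x = -9.2573

Answer: -9.2573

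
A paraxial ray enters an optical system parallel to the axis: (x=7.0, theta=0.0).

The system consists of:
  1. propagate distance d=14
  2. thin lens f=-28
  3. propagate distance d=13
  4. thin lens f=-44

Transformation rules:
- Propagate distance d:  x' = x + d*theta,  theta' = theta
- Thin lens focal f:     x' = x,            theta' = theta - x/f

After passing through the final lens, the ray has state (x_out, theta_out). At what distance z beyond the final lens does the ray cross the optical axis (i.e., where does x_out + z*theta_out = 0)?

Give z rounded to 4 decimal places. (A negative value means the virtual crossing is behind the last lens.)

Initial: x=7.0000 theta=0.0000
After 1 (propagate distance d=14): x=7.0000 theta=0.0000
After 2 (thin lens f=-28): x=7.0000 theta=0.2500
After 3 (propagate distance d=13): x=10.2500 theta=0.2500
After 4 (thin lens f=-44): x=10.2500 theta=85/176 (≈0.4830)
z_focus = -x_out/theta_out = -(10.2500)/(85/176) = -1804/85 ≈ -21.2235
Rounded to 4 decimal places: z = -21.2235

Answer: -21.2235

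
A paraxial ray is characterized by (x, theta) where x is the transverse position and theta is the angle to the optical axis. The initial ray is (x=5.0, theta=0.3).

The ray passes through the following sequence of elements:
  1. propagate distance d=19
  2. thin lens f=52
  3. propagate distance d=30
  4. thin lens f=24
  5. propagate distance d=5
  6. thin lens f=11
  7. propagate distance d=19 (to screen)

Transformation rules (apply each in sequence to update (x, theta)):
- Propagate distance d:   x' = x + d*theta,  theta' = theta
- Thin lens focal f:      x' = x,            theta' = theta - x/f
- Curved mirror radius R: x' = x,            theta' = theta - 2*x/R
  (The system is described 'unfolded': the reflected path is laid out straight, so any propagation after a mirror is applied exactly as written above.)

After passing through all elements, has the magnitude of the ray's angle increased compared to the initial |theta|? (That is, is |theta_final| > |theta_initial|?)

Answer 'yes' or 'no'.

Answer: yes

Derivation:
Initial: x=5.0000 theta=0.3000
After 1 (propagate distance d=19): x=10.7000 theta=0.3000
After 2 (thin lens f=52): x=10.7000 theta=49/520 (≈0.0942)
After 3 (propagate distance d=30): x=3517/260 (≈13.5269) theta=49/520 (≈0.0942)
After 4 (thin lens f=24): x=3517/260 (≈13.5269) theta=-2929/6240 (≈-0.4694)
After 5 (propagate distance d=5): x=69763/6240 (≈11.1800) theta=-2929/6240 (≈-0.4694)
After 6 (thin lens f=11): x=69763/6240 (≈11.1800) theta=-16997/11440 (≈-1.4858)
After 7 (propagate distance d=19 (to screen)): x=-234053/13728 (≈-17.0493) theta=-16997/11440 (≈-1.4858)
|theta_initial|=0.3000 |theta_final|=16997/11440 (≈1.4858) -> increased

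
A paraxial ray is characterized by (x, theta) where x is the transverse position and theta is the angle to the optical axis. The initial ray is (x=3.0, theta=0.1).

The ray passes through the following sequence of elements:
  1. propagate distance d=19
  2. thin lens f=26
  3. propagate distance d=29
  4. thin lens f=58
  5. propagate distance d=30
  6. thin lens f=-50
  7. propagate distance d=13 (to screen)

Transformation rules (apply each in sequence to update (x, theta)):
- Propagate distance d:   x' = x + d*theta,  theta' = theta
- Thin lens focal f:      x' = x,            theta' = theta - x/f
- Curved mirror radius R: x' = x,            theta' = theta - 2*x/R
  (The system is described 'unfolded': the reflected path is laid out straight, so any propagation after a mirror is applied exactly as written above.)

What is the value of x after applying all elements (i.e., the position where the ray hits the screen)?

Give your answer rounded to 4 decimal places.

Answer: -3.5970

Derivation:
Initial: x=3.0000 theta=0.1000
After 1 (propagate distance d=19): x=4.9000 theta=0.1000
After 2 (thin lens f=26): x=4.9000 theta=-23/260 (≈-0.0885)
After 3 (propagate distance d=29): x=607/260 (≈2.3346) theta=-23/260 (≈-0.0885)
After 4 (thin lens f=58): x=607/260 (≈2.3346) theta=-1941/15080 (≈-0.1287)
After 5 (propagate distance d=30): x=-2878/1885 (≈-1.5268) theta=-1941/15080 (≈-0.1287)
After 6 (thin lens f=-50): x=-2878/1885 (≈-1.5268) theta=-60037/377000 (≈-0.1592)
After 7 (propagate distance d=13 (to screen)): x=-1356081/377000 (≈-3.5970) theta=-60037/377000 (≈-0.1592)
Rounded to 4 decimal places: x = -3.5970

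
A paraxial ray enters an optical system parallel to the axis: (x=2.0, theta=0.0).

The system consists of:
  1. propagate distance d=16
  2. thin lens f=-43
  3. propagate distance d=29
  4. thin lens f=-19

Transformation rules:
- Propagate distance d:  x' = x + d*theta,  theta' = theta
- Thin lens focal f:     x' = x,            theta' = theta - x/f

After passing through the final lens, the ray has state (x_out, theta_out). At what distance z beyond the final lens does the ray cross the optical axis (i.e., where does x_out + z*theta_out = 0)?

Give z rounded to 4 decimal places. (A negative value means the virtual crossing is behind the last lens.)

Initial: x=2.0000 theta=0.0000
After 1 (propagate distance d=16): x=2.0000 theta=0.0000
After 2 (thin lens f=-43): x=2.0000 theta=2/43 (≈0.0465)
After 3 (propagate distance d=29): x=144/43 (≈3.3488) theta=2/43 (≈0.0465)
After 4 (thin lens f=-19): x=144/43 (≈3.3488) theta=182/817 (≈0.2228)
z_focus = -x_out/theta_out = -(144/43)/(182/817) = -1368/91 ≈ -15.0330
Rounded to 4 decimal places: z = -15.0330

Answer: -15.0330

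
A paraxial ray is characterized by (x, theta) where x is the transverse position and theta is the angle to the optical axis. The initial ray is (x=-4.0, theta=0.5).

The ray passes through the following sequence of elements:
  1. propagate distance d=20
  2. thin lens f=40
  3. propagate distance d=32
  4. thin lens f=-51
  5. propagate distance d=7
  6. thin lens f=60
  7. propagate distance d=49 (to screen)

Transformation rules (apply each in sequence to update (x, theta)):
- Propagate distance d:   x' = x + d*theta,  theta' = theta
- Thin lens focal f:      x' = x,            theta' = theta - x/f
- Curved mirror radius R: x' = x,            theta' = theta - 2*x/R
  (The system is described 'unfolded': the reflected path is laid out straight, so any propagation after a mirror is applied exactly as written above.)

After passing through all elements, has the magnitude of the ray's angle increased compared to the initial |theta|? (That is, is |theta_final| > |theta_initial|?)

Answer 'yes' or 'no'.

Answer: no

Derivation:
Initial: x=-4.0000 theta=0.5000
After 1 (propagate distance d=20): x=6.0000 theta=0.5000
After 2 (thin lens f=40): x=6.0000 theta=0.3500
After 3 (propagate distance d=32): x=17.2000 theta=0.3500
After 4 (thin lens f=-51): x=17.2000 theta=701/1020 (≈0.6873)
After 5 (propagate distance d=7): x=22451/1020 (≈22.0108) theta=701/1020 (≈0.6873)
After 6 (thin lens f=60): x=22451/1020 (≈22.0108) theta=19609/61200 (≈0.3204)
After 7 (propagate distance d=49 (to screen)): x=2307901/61200 (≈37.7108) theta=19609/61200 (≈0.3204)
|theta_initial|=0.5000 |theta_final|=19609/61200 (≈0.3204) -> not increased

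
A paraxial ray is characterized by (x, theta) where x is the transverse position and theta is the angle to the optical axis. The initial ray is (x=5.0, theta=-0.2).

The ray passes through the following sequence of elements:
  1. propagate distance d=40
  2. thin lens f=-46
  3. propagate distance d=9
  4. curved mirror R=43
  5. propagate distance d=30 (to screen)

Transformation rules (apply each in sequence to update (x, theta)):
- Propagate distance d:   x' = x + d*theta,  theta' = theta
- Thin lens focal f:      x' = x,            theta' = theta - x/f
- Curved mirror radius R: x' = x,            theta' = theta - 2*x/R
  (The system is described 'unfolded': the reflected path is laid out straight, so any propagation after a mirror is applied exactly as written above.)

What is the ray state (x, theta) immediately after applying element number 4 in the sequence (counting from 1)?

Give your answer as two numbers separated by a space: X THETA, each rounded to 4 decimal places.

Initial: x=5.0000 theta=-0.2000
After 1 (propagate distance d=40): x=-3.0000 theta=-0.2000
After 2 (thin lens f=-46): x=-3.0000 theta=-61/230 (≈-0.2652)
After 3 (propagate distance d=9): x=-1239/230 (≈-5.3870) theta=-61/230 (≈-0.2652)
After 4 (curved mirror R=43): x=-1239/230 (≈-5.3870) theta=-29/1978 (≈-0.0147)
Rounded to 4 decimal places: x = -5.3870, theta = -0.0147

Answer: -5.3870 -0.0147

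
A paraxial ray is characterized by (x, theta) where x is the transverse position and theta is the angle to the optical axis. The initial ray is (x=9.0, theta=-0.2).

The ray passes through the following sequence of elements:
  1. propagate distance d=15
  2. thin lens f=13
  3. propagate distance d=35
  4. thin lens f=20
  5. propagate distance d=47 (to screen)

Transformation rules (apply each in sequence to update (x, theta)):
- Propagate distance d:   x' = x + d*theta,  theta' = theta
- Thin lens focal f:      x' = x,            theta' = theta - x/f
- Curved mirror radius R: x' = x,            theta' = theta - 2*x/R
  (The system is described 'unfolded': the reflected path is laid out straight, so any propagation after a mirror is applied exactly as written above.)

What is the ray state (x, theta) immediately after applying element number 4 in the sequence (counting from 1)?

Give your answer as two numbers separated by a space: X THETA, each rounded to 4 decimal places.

Answer: -17.1538 0.1962

Derivation:
Initial: x=9.0000 theta=-0.2000
After 1 (propagate distance d=15): x=6.0000 theta=-0.2000
After 2 (thin lens f=13): x=6.0000 theta=-43/65 (≈-0.6615)
After 3 (propagate distance d=35): x=-223/13 (≈-17.1538) theta=-43/65 (≈-0.6615)
After 4 (thin lens f=20): x=-223/13 (≈-17.1538) theta=51/260 (≈0.1962)
Rounded to 4 decimal places: x = -17.1538, theta = 0.1962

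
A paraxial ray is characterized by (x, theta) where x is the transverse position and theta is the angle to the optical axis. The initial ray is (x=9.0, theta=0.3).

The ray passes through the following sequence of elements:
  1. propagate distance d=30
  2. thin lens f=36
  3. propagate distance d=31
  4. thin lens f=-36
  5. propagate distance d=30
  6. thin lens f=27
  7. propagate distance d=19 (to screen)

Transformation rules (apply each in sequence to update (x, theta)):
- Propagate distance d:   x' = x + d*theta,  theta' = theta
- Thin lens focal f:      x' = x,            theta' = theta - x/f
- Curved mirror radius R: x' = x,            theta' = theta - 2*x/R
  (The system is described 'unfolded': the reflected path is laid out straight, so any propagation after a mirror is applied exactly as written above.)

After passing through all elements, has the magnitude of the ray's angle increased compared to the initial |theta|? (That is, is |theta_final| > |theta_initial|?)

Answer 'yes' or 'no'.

Initial: x=9.0000 theta=0.3000
After 1 (propagate distance d=30): x=18.0000 theta=0.3000
After 2 (thin lens f=36): x=18.0000 theta=-0.2000
After 3 (propagate distance d=31): x=11.8000 theta=-0.2000
After 4 (thin lens f=-36): x=11.8000 theta=23/180 (≈0.1278)
After 5 (propagate distance d=30): x=469/30 (≈15.6333) theta=23/180 (≈0.1278)
After 6 (thin lens f=27): x=469/30 (≈15.6333) theta=-731/1620 (≈-0.4512)
After 7 (propagate distance d=19 (to screen)): x=11437/1620 (≈7.0599) theta=-731/1620 (≈-0.4512)
|theta_initial|=0.3000 |theta_final|=731/1620 (≈0.4512) -> increased

Answer: yes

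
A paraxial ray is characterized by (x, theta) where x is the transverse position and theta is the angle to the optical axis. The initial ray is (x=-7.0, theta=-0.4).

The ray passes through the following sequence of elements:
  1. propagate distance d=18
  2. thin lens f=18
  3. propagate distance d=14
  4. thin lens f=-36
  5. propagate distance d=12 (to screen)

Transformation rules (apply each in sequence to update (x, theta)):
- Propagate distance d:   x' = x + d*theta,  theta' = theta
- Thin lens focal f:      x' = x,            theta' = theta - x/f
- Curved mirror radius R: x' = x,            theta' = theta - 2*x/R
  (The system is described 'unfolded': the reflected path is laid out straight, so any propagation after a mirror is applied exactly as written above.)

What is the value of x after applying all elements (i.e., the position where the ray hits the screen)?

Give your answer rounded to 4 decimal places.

Answer: -7.0074

Derivation:
Initial: x=-7.0000 theta=-0.4000
After 1 (propagate distance d=18): x=-14.2000 theta=-0.4000
After 2 (thin lens f=18): x=-14.2000 theta=7/18 (≈0.3889)
After 3 (propagate distance d=14): x=-394/45 (≈-8.7556) theta=7/18 (≈0.3889)
After 4 (thin lens f=-36): x=-394/45 (≈-8.7556) theta=59/405 (≈0.1457)
After 5 (propagate distance d=12 (to screen)): x=-946/135 (≈-7.0074) theta=59/405 (≈0.1457)
Rounded to 4 decimal places: x = -7.0074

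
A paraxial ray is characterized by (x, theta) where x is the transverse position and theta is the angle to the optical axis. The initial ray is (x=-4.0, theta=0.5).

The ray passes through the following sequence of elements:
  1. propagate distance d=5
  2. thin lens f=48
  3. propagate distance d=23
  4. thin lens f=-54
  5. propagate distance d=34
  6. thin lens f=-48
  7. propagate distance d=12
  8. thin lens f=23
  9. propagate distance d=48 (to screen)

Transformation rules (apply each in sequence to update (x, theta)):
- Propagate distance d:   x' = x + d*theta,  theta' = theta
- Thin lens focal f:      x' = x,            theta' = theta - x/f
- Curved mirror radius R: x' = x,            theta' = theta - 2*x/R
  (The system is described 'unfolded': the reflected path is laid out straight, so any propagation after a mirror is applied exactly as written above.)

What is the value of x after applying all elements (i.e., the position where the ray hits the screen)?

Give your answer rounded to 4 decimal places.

Answer: 12.7649

Derivation:
Initial: x=-4.0000 theta=0.5000
After 1 (propagate distance d=5): x=-1.5000 theta=0.5000
After 2 (thin lens f=48): x=-1.5000 theta=17/32 (≈0.5313)
After 3 (propagate distance d=23): x=343/32 (≈10.7188) theta=17/32 (≈0.5313)
After 4 (thin lens f=-54): x=343/32 (≈10.7188) theta=1261/1728 (≈0.7297)
After 5 (propagate distance d=34): x=15349/432 (≈35.5301) theta=1261/1728 (≈0.7297)
After 6 (thin lens f=-48): x=15349/432 (≈35.5301) theta=30481/20736 (≈1.4700)
After 7 (propagate distance d=12): x=91877/1728 (≈53.1696) theta=30481/20736 (≈1.4700)
After 8 (thin lens f=23): x=91877/1728 (≈53.1696) theta=-401461/476928 (≈-0.8418)
After 9 (propagate distance d=48 (to screen)): x=169109/13248 (≈12.7649) theta=-401461/476928 (≈-0.8418)
Rounded to 4 decimal places: x = 12.7649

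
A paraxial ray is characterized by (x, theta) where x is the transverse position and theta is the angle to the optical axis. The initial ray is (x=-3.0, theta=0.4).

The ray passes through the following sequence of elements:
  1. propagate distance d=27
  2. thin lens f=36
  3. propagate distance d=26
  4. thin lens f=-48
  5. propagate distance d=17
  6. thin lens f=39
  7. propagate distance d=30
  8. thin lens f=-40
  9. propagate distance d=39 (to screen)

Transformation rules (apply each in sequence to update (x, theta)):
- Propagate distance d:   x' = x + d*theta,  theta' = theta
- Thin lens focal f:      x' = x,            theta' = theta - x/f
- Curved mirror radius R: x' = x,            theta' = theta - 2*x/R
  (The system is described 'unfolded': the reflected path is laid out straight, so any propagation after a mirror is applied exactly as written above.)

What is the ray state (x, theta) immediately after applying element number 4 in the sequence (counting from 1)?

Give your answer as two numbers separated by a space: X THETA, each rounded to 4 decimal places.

Answer: 12.5667 0.4451

Derivation:
Initial: x=-3.0000 theta=0.4000
After 1 (propagate distance d=27): x=7.8000 theta=0.4000
After 2 (thin lens f=36): x=7.8000 theta=11/60 (≈0.1833)
After 3 (propagate distance d=26): x=377/30 (≈12.5667) theta=11/60 (≈0.1833)
After 4 (thin lens f=-48): x=377/30 (≈12.5667) theta=641/1440 (≈0.4451)
Rounded to 4 decimal places: x = 12.5667, theta = 0.4451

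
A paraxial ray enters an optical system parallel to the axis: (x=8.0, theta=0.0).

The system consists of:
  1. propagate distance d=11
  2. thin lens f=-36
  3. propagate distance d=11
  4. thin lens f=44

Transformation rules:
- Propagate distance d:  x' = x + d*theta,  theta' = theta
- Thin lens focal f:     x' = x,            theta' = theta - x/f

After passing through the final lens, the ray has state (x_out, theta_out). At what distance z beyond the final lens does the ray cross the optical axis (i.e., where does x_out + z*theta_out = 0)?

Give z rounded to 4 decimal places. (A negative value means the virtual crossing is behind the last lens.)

Answer: 689.3333

Derivation:
Initial: x=8.0000 theta=0.0000
After 1 (propagate distance d=11): x=8.0000 theta=0.0000
After 2 (thin lens f=-36): x=8.0000 theta=2/9 (≈0.2222)
After 3 (propagate distance d=11): x=94/9 (≈10.4444) theta=2/9 (≈0.2222)
After 4 (thin lens f=44): x=94/9 (≈10.4444) theta=-1/66 (≈-0.0152)
z_focus = -x_out/theta_out = -(94/9)/(-1/66) = 2068/3 ≈ 689.3333
Rounded to 4 decimal places: z = 689.3333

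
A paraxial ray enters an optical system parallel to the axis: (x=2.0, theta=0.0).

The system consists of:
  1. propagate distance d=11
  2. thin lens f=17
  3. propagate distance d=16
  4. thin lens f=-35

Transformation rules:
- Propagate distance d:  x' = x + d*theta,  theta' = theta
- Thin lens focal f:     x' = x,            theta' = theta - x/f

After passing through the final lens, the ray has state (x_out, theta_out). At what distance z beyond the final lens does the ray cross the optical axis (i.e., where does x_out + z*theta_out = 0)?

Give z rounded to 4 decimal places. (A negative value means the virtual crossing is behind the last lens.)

Initial: x=2.0000 theta=0.0000
After 1 (propagate distance d=11): x=2.0000 theta=0.0000
After 2 (thin lens f=17): x=2.0000 theta=-2/17 (≈-0.1176)
After 3 (propagate distance d=16): x=2/17 (≈0.1176) theta=-2/17 (≈-0.1176)
After 4 (thin lens f=-35): x=2/17 (≈0.1176) theta=-4/35 (≈-0.1143)
z_focus = -x_out/theta_out = -(2/17)/(-4/35) = 35/34 ≈ 1.0294
Rounded to 4 decimal places: z = 1.0294

Answer: 1.0294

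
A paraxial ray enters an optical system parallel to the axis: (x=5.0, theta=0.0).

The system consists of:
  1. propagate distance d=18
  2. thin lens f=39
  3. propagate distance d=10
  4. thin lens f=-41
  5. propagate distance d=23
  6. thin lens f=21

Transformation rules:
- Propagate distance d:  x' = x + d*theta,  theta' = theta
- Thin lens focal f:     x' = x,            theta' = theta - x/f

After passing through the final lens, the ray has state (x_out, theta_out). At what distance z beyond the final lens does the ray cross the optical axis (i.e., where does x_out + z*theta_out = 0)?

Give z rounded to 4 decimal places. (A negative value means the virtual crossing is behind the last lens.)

Answer: 16.4575

Derivation:
Initial: x=5.0000 theta=0.0000
After 1 (propagate distance d=18): x=5.0000 theta=0.0000
After 2 (thin lens f=39): x=5.0000 theta=-5/39 (≈-0.1282)
After 3 (propagate distance d=10): x=145/39 (≈3.7179) theta=-5/39 (≈-0.1282)
After 4 (thin lens f=-41): x=145/39 (≈3.7179) theta=-20/533 (≈-0.0375)
After 5 (propagate distance d=23): x=4565/1599 (≈2.8549) theta=-20/533 (≈-0.0375)
After 6 (thin lens f=21): x=4565/1599 (≈2.8549) theta=-5825/33579 (≈-0.1735)
z_focus = -x_out/theta_out = -(4565/1599)/(-5825/33579) = 19173/1165 ≈ 16.4575
Rounded to 4 decimal places: z = 16.4575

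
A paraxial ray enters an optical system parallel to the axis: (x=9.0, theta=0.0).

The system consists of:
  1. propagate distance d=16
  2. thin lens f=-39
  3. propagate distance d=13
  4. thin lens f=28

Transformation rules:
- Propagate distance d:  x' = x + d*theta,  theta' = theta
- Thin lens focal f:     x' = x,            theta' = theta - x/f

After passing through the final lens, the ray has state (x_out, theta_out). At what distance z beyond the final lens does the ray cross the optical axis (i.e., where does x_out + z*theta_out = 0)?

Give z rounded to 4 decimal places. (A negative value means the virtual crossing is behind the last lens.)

Answer: 60.6667

Derivation:
Initial: x=9.0000 theta=0.0000
After 1 (propagate distance d=16): x=9.0000 theta=0.0000
After 2 (thin lens f=-39): x=9.0000 theta=3/13 (≈0.2308)
After 3 (propagate distance d=13): x=12.0000 theta=3/13 (≈0.2308)
After 4 (thin lens f=28): x=12.0000 theta=-18/91 (≈-0.1978)
z_focus = -x_out/theta_out = -(12.0000)/(-18/91) = 182/3 ≈ 60.6667
Rounded to 4 decimal places: z = 60.6667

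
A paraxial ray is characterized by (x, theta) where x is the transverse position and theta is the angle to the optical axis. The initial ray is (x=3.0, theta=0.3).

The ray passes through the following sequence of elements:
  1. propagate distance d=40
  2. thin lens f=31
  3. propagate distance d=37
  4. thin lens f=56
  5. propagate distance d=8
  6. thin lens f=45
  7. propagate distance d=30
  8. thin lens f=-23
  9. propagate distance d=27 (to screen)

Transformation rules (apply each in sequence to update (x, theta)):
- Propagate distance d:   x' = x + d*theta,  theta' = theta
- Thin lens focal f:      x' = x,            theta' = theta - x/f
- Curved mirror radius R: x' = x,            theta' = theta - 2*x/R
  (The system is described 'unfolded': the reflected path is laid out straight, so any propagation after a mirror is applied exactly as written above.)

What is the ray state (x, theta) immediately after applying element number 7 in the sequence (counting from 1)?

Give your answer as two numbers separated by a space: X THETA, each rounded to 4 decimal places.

Initial: x=3.0000 theta=0.3000
After 1 (propagate distance d=40): x=15.0000 theta=0.3000
After 2 (thin lens f=31): x=15.0000 theta=-57/310 (≈-0.1839)
After 3 (propagate distance d=37): x=2541/310 (≈8.1968) theta=-57/310 (≈-0.1839)
After 4 (thin lens f=56): x=2541/310 (≈8.1968) theta=-819/2480 (≈-0.3302)
After 5 (propagate distance d=8): x=861/155 (≈5.5548) theta=-819/2480 (≈-0.3302)
After 6 (thin lens f=45): x=861/155 (≈5.5548) theta=-16877/37200 (≈-0.4537)
After 7 (propagate distance d=30): x=-9989/1240 (≈-8.0556) theta=-16877/37200 (≈-0.4537)
Rounded to 4 decimal places: x = -8.0556, theta = -0.4537

Answer: -8.0556 -0.4537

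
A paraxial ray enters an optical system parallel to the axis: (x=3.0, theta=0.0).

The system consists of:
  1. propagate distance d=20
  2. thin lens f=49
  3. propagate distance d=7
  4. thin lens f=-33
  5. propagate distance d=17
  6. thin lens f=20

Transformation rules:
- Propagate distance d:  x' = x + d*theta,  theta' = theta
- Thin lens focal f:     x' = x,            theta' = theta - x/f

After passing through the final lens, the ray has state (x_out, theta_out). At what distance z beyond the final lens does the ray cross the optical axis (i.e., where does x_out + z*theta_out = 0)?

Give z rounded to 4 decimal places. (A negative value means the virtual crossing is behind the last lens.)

Answer: 22.6490

Derivation:
Initial: x=3.0000 theta=0.0000
After 1 (propagate distance d=20): x=3.0000 theta=0.0000
After 2 (thin lens f=49): x=3.0000 theta=-3/49 (≈-0.0612)
After 3 (propagate distance d=7): x=18/7 (≈2.5714) theta=-3/49 (≈-0.0612)
After 4 (thin lens f=-33): x=18/7 (≈2.5714) theta=9/539 (≈0.0167)
After 5 (propagate distance d=17): x=1539/539 (≈2.8553) theta=9/539 (≈0.0167)
After 6 (thin lens f=20): x=1539/539 (≈2.8553) theta=-1359/10780 (≈-0.1261)
z_focus = -x_out/theta_out = -(1539/539)/(-1359/10780) = 3420/151 ≈ 22.6490
Rounded to 4 decimal places: z = 22.6490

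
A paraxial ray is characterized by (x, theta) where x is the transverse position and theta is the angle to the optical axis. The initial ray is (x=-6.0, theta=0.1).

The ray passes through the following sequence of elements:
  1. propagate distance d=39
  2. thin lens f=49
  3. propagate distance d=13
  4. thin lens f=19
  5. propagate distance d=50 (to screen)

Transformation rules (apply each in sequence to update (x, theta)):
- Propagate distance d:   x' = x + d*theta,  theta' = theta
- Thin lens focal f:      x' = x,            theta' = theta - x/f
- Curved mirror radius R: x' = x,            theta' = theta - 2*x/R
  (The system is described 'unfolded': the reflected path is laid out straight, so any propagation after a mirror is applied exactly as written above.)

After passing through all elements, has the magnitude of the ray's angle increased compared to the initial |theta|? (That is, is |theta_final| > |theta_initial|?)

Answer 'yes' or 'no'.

Answer: yes

Derivation:
Initial: x=-6.0000 theta=0.1000
After 1 (propagate distance d=39): x=-2.1000 theta=0.1000
After 2 (thin lens f=49): x=-2.1000 theta=1/7 (≈0.1429)
After 3 (propagate distance d=13): x=-17/70 (≈-0.2429) theta=1/7 (≈0.1429)
After 4 (thin lens f=19): x=-17/70 (≈-0.2429) theta=207/1330 (≈0.1556)
After 5 (propagate distance d=50 (to screen)): x=10027/1330 (≈7.5391) theta=207/1330 (≈0.1556)
|theta_initial|=0.1000 |theta_final|=207/1330 (≈0.1556) -> increased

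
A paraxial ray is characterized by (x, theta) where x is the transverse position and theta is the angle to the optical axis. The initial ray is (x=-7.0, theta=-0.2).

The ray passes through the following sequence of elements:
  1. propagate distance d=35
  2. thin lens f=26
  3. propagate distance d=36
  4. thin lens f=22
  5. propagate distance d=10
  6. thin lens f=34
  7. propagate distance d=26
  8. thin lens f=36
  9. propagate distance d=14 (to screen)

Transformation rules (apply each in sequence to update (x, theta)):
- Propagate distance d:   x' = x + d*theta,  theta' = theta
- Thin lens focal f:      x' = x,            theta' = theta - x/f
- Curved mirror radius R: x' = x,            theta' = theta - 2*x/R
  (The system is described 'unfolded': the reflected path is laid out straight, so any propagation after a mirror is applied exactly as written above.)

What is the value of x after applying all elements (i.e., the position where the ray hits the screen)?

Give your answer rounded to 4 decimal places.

Initial: x=-7.0000 theta=-0.2000
After 1 (propagate distance d=35): x=-14.0000 theta=-0.2000
After 2 (thin lens f=26): x=-14.0000 theta=22/65 (≈0.3385)
After 3 (propagate distance d=36): x=-118/65 (≈-1.8154) theta=22/65 (≈0.3385)
After 4 (thin lens f=22): x=-118/65 (≈-1.8154) theta=301/715 (≈0.4210)
After 5 (propagate distance d=10): x=1712/715 (≈2.3944) theta=301/715 (≈0.4210)
After 6 (thin lens f=34): x=1712/715 (≈2.3944) theta=4261/12155 (≈0.3506)
After 7 (propagate distance d=26): x=27978/2431 (≈11.5088) theta=4261/12155 (≈0.3506)
After 8 (thin lens f=36): x=27978/2431 (≈11.5088) theta=2251/72930 (≈0.0309)
After 9 (propagate distance d=14 (to screen)): x=435427/36465 (≈11.9410) theta=2251/72930 (≈0.0309)
Rounded to 4 decimal places: x = 11.9410

Answer: 11.9410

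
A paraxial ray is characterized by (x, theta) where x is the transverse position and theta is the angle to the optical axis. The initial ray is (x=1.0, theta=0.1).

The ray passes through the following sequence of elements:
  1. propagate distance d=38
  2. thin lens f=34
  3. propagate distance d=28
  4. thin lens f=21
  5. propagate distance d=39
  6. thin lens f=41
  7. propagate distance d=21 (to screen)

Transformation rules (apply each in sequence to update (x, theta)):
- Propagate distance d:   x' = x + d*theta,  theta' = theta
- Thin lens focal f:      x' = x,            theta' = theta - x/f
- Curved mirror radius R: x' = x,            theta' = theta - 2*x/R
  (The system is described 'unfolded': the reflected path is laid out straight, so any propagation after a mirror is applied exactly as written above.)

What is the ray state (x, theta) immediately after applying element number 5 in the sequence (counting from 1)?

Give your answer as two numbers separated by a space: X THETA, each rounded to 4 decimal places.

Answer: -4.7319 -0.2148

Derivation:
Initial: x=1.0000 theta=0.1000
After 1 (propagate distance d=38): x=4.8000 theta=0.1000
After 2 (thin lens f=34): x=4.8000 theta=-7/170 (≈-0.0412)
After 3 (propagate distance d=28): x=62/17 (≈3.6471) theta=-7/170 (≈-0.0412)
After 4 (thin lens f=21): x=62/17 (≈3.6471) theta=-767/3570 (≈-0.2148)
After 5 (propagate distance d=39): x=-5631/1190 (≈-4.7319) theta=-767/3570 (≈-0.2148)
Rounded to 4 decimal places: x = -4.7319, theta = -0.2148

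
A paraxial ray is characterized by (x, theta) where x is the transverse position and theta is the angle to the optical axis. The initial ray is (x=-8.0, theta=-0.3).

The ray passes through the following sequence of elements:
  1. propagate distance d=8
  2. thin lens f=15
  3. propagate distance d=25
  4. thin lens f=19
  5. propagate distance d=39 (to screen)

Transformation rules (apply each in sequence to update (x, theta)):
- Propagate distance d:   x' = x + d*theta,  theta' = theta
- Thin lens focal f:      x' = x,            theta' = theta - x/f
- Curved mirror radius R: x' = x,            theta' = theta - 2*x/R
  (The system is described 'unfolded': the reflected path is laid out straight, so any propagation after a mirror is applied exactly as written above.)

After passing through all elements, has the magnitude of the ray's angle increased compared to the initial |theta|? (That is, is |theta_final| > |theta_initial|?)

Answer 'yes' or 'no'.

Initial: x=-8.0000 theta=-0.3000
After 1 (propagate distance d=8): x=-10.4000 theta=-0.3000
After 2 (thin lens f=15): x=-10.4000 theta=59/150 (≈0.3933)
After 3 (propagate distance d=25): x=-17/30 (≈-0.5667) theta=59/150 (≈0.3933)
After 4 (thin lens f=19): x=-17/30 (≈-0.5667) theta=201/475 (≈0.4232)
After 5 (propagate distance d=39 (to screen)): x=45419/2850 (≈15.9365) theta=201/475 (≈0.4232)
|theta_initial|=0.3000 |theta_final|=201/475 (≈0.4232) -> increased

Answer: yes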